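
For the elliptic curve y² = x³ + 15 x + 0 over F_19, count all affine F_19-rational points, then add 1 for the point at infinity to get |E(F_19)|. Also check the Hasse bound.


Affine points = {(0, 0), (1, 4), (1, 15), (2, 0), (7, 7), (7, 12), (8, 9), (8, 10), (9, 3), (9, 16), (13, 6), (13, 13), (14, 3), (14, 16), (15, 3), (15, 16), (16, 2), (16, 17), (17, 0)}; affine count = 19; |E(F_19)| = 20.

Discriminant check: Δ ∝ 4a³ + 27b² = 4·15³ + 27·0² = 4·3375 + 27·0 ≡ 10 (mod 19). Nonzero ⇒ E is nonsingular.
For each x ∈ F_19, compute rhs = x³ + 15·x + 0 mod 19, then count y ∈ F_19 with y² ≡ rhs.
  x = 0: rhs = 0, matching y values: 0 (1 points).
  x = 1: rhs = 16, matching y values: 4, 15 (2 points).
  x = 2: rhs = 0, matching y values: 0 (1 points).
  x = 3: rhs = 15, matching y values: none (0 points).
  x = 4: rhs = 10, matching y values: none (0 points).
  x = 5: rhs = 10, matching y values: none (0 points).
  x = 6: rhs = 2, matching y values: none (0 points).
  x = 7: rhs = 11, matching y values: 7, 12 (2 points).
  x = 8: rhs = 5, matching y values: 9, 10 (2 points).
  x = 9: rhs = 9, matching y values: 3, 16 (2 points).
  x = 10: rhs = 10, matching y values: none (0 points).
  x = 11: rhs = 14, matching y values: none (0 points).
  x = 12: rhs = 8, matching y values: none (0 points).
  x = 13: rhs = 17, matching y values: 6, 13 (2 points).
  x = 14: rhs = 9, matching y values: 3, 16 (2 points).
  x = 15: rhs = 9, matching y values: 3, 16 (2 points).
  x = 16: rhs = 4, matching y values: 2, 17 (2 points).
  x = 17: rhs = 0, matching y values: 0 (1 points).
  x = 18: rhs = 3, matching y values: none (0 points).
Total affine count: 19.
Full point count |E(F_19)| = 19 + 1 = 20.
Hasse bound: |20 − (19+1)| = |0| = 0 ≤ 2√19 ≈ 8.7178 ✓.


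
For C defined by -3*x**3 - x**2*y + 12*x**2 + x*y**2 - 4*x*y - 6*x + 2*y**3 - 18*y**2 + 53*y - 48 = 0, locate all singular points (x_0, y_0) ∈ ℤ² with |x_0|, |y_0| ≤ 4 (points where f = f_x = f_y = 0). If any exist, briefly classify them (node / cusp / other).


Singular points: {(1, 3)}; classification: cusp.

Compute partial derivatives:
  f_x = -9*x**2 - 2*x*y + 24*x + y**2 - 4*y - 6.
  f_y = -x**2 + 2*x*y - 4*x + 6*y**2 - 36*y + 53.
Scan x_0 ∈ {−4, ..., 4}. For each x_0, f_y(x_0, y) is a polynomial in y; find its integer roots y ∈ {−4, ..., 4}, then test f_x and f at those candidates.
  x = -4: f_y(-4, y) = 6*y**2 - 44*y + 53; no integer root y with |y| ≤ 4.
  x = -3: f_y(-3, y) = 6*y**2 - 42*y + 56; no integer root y with |y| ≤ 4.
  x = -2: f_y(-2, y) = 6*y**2 - 40*y + 57; no integer root y with |y| ≤ 4.
  x = -1: f_y(-1, y) = 6*y**2 - 38*y + 56; vanishes at y ∈ {4}. (-1, 4): f_x = -31 ≠ 0.
  x = 0: f_y(0, y) = 6*y**2 - 36*y + 53; no integer root y with |y| ≤ 4.
  x = 1: f_y(1, y) = 6*y**2 - 34*y + 48; vanishes at y ∈ {3}. (1, 3): f_x = 0, f = 0 — SINGULAR.
  x = 2: f_y(2, y) = 6*y**2 - 32*y + 41; no integer root y with |y| ≤ 4.
  x = 3: f_y(3, y) = 6*y**2 - 30*y + 32; no integer root y with |y| ≤ 4.
  x = 4: f_y(4, y) = 6*y**2 - 28*y + 21; no integer root y with |y| ≤ 4.
Only singular point on the grid: (1, 3).
Classify: substitute x = 1 + u, y = 3 + v and expand: f = -3*u**3 - u**2*v + u*v**2 + 2*v**3 + v**2.
No constant or linear terms (consistent with a singular point). Quadratic part: v**2. Cubic part: -3*u**3 - u**2*v + u*v**2 + 2*v**3.
The quadratic part v**2 is a perfect square, so there is a single (double) tangent line v = 0, i.e. y = 3. Restricting the cubic part to that line (v = 0) leaves -3*u**3 ≠ 0, so f is not divisible by v and the branch is v² ≈ 3*u**3 to lowest order — this is a cusp.
Classification: cusp.


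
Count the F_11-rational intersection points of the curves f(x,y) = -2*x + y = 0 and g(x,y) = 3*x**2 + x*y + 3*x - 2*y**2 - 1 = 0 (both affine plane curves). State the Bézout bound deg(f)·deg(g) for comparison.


Common zeros: ∅; count = 0; Bézout bound = 2.

deg(f) = 1, deg(g) = 2, so Bézout bound = 2.
Scan x ∈ F_11. For each x, list the y ∈ F_11 with f(x, y) ≡ 0 and those with g(x, y) ≡ 0 (mod 11); the common zeros in that column are the intersection.
  x = 0: f ≡ 0 at y ∈ {0}; g ≡ 0 at y ∈ {4, 7}; common: ∅.
  x = 1: f ≡ 0 at y ∈ {2}; g ≡ 0 at y ∈ ∅; common: ∅.
  x = 2: f ≡ 0 at y ∈ {4}; g ≡ 0 at y ∈ ∅; common: ∅.
  x = 3: f ≡ 0 at y ∈ {6}; g ≡ 0 at y ∈ {2, 5}; common: ∅.
  x = 4: f ≡ 0 at y ∈ {8}; g ≡ 0 at y ∈ {6, 7}; common: ∅.
  x = 5: f ≡ 0 at y ∈ {10}; g ≡ 0 at y ∈ {4}; common: ∅.
  x = 6: f ≡ 0 at y ∈ {1}; g ≡ 0 at y ∈ ∅; common: ∅.
  x = 7: f ≡ 0 at y ∈ {3}; g ≡ 0 at y ∈ ∅; common: ∅.
  x = 8: f ≡ 0 at y ∈ {5}; g ≡ 0 at y ∈ ∅; common: ∅.
  x = 9: f ≡ 0 at y ∈ {7}; g ≡ 0 at y ∈ {5}; common: ∅.
  x = 10: f ≡ 0 at y ∈ {9}; g ≡ 0 at y ∈ {2, 3}; common: ∅.
Collecting: common zeros = ∅, so the count is 0.
Comparison with the Bézout bound: 0 ≤ 2 = deg(f)·deg(g), as expected for curves with no common component (the affine F_11-count falls short of the bound because intersections may lie at infinity, over extension fields, or carry multiplicity).


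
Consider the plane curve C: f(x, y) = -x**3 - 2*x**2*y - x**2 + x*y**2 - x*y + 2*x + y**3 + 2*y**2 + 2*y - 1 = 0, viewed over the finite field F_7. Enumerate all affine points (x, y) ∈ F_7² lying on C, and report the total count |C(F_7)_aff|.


Affine F_7-points: {(4, 4), (5, 3), (6, 1)}; count = 3.

For each of the 49 pairs (x, y) ∈ F_7², evaluate f(x, y) mod 7. Record the zeros.
  x = 0: [0↦6, 1↦4, 2↦5, 3↦1, 4↦5, 5↦2, 6↦5]  zeros at y ∈ ∅
  x = 1: [0↦6, 1↦2, 2↦3, 3↦1, 4↦2, 5↦5, 6↦2]  zeros at y ∈ ∅
  x = 2: [0↦5, 1↦2, 2↦6, 3↦2, 4↦3, 5↦1, 6↦2]  zeros at y ∈ ∅
  x = 3: [0↦4, 1↦5, 2↦1, 3↦5, 4↦2, 5↦5, 6↦6]  zeros at y ∈ ∅
  x = 4: [0↦4, 1↦5, 2↦3, 3↦4, 4↦0, 5↦4, 6↦1]  zeros at y ∈ {4}
  x = 5: [0↦6, 1↦3, 2↦6, 3↦0, 4↦5, 5↦6, 6↦2]  zeros at y ∈ {3}
  x = 6: [0↦4, 1↦0, 2↦4, 3↦1, 4↦4, 5↦5, 6↦3]  zeros at y ∈ {1}
Collecting zeros: affine points = {(4, 4), (5, 3), (6, 1)}.
Total count |C(F_7)_aff| = 3.


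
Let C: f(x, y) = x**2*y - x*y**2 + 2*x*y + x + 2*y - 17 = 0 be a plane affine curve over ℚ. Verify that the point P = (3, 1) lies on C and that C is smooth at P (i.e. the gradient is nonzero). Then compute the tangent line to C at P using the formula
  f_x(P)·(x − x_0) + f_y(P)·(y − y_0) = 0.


Tangent line at P: 8*x + 11*y - 35 = 0.

Step 1: f(3, 1) = 0, so P lies on C.
Step 2: partial derivatives
  f_x(x, y) = 2*x*y - y**2 + 2*y + 1, f_y(x, y) = x**2 - 2*x*y + 2*x + 2.
  f_x(P) = 8, f_y(P) = 11 (gradient nonzero, so P is smooth).
Step 3: tangent line at P: 8·(x − 3) + 11·(y − 1) = 0.
Expanding: 8*x + 11*y - 35 = 0.


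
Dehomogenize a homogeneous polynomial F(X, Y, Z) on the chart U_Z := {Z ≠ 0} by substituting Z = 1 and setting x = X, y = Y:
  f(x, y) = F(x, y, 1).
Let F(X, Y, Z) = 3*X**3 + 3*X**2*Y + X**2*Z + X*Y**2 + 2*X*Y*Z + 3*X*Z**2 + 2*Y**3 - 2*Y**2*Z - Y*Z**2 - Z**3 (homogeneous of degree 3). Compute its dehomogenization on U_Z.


f(x, y) = 3*x**3 + 3*x**2*y + x**2 + x*y**2 + 2*x*y + 3*x + 2*y**3 - 2*y**2 - y - 1

On U_Z we set Z = 1. Each monomial c·X^i·Y^j·Z^k in F becomes c·x^i·y^j·1^k = c·x^i·y^j.
Substituting Z = 1: F(X, Y, 1) = 3*x**3 + 3*x**2*y + x**2 + x*y**2 + 2*x*y + 3*x + 2*y**3 - 2*y**2 - y - 1.
Note: deg(f) ≤ deg(F) = 3; strict inequality happens when F is divisible by Z (lost terms).


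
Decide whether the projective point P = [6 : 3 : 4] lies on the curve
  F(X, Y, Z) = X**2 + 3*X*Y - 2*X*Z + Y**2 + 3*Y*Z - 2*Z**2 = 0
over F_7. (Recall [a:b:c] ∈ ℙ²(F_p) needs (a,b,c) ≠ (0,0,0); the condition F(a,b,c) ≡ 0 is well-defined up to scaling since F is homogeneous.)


F(6,3,4) ≡ 6 (mod 7); P is NOT on the curve.

Evaluate F(6, 3, 4) term-by-term (mod 7).
  X**2 ↦ 1·36·1·1 = 36
  3*X*Y ↦ 3·6·3·1 = 54
  -2*X*Z ↦ -2·6·1·4 = -48
  Y**2 ↦ 1·1·9·1 = 9
  3*Y*Z ↦ 3·1·3·4 = 36
  -2*Z**2 ↦ -2·1·1·16 = -32
Sum: F(6, 3, 4) = (36) + (54) + (-48) + (9) + (36) + (-32) = 55.
Reducing mod 7: 55 ≡ 6 (mod 7).
Since F(a, b, c) ≡ 6 ≠ 0 (mod 7), P does NOT lie on the curve.


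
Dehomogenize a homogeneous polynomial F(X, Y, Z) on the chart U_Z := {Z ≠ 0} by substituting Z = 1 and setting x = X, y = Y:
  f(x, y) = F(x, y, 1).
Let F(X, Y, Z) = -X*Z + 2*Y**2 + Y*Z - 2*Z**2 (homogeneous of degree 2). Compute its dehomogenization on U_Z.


f(x, y) = -x + 2*y**2 + y - 2

On U_Z we set Z = 1. Each monomial c·X^i·Y^j·Z^k in F becomes c·x^i·y^j·1^k = c·x^i·y^j.
Substituting Z = 1: F(X, Y, 1) = -x + 2*y**2 + y - 2.
Note: deg(f) ≤ deg(F) = 2; strict inequality happens when F is divisible by Z (lost terms).


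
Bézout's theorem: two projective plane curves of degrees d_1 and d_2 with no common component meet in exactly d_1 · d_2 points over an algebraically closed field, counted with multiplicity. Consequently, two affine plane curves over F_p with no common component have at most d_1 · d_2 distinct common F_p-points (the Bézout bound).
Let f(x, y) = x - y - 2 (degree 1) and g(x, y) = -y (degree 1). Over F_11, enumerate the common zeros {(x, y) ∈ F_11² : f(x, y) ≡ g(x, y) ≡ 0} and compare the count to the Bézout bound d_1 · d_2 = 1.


Common zeros: {(2, 0)}; count = 1; Bézout bound = 1.

deg(f) = 1, deg(g) = 1, so Bézout bound = 1.
Scan x ∈ F_11. For each x, list the y ∈ F_11 with f(x, y) ≡ 0 and those with g(x, y) ≡ 0 (mod 11); the common zeros in that column are the intersection.
  x = 0: f ≡ 0 at y ∈ {9}; g ≡ 0 at y ∈ {0}; common: ∅.
  x = 1: f ≡ 0 at y ∈ {10}; g ≡ 0 at y ∈ {0}; common: ∅.
  x = 2: f ≡ 0 at y ∈ {0}; g ≡ 0 at y ∈ {0}; common: {0}.
  x = 3: f ≡ 0 at y ∈ {1}; g ≡ 0 at y ∈ {0}; common: ∅.
  x = 4: f ≡ 0 at y ∈ {2}; g ≡ 0 at y ∈ {0}; common: ∅.
  x = 5: f ≡ 0 at y ∈ {3}; g ≡ 0 at y ∈ {0}; common: ∅.
  x = 6: f ≡ 0 at y ∈ {4}; g ≡ 0 at y ∈ {0}; common: ∅.
  x = 7: f ≡ 0 at y ∈ {5}; g ≡ 0 at y ∈ {0}; common: ∅.
  x = 8: f ≡ 0 at y ∈ {6}; g ≡ 0 at y ∈ {0}; common: ∅.
  x = 9: f ≡ 0 at y ∈ {7}; g ≡ 0 at y ∈ {0}; common: ∅.
  x = 10: f ≡ 0 at y ∈ {8}; g ≡ 0 at y ∈ {0}; common: ∅.
Collecting: common zeros = {(2, 0)}, so the count is 1.
Comparison with the Bézout bound: 1 ≤ 1 = deg(f)·deg(g), as expected for curves with no common component (the bound is attained).


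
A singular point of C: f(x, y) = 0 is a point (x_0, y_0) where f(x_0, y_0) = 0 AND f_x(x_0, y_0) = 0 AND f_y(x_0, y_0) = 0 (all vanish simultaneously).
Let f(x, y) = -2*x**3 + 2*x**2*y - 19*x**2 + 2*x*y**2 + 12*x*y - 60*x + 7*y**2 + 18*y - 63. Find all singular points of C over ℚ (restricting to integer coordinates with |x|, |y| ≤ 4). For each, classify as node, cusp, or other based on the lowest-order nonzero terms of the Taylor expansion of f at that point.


Singular points: {(-3, 0)}; classification: node.

Compute partial derivatives:
  f_x = -6*x**2 + 4*x*y - 38*x + 2*y**2 + 12*y - 60.
  f_y = 2*x**2 + 4*x*y + 12*x + 14*y + 18.
Scan x_0 ∈ {−4, ..., 4}. For each x_0, f_y(x_0, y) is a polynomial in y; find its integer roots y ∈ {−4, ..., 4}, then test f_x and f at those candidates.
  x = -4: f_y(-4, y) = 2 - 2*y; vanishes at y ∈ {1}. (-4, 1): f_x = -6 ≠ 0.
  x = -3: f_y(-3, y) = 2*y; vanishes at y ∈ {0}. (-3, 0): f_x = 0, f = 0 — SINGULAR.
  x = -2: f_y(-2, y) = 6*y + 2; no integer root y with |y| ≤ 4.
  x = -1: f_y(-1, y) = 10*y + 8; no integer root y with |y| ≤ 4.
  x = 0: f_y(0, y) = 14*y + 18; no integer root y with |y| ≤ 4.
  x = 1: f_y(1, y) = 18*y + 32; no integer root y with |y| ≤ 4.
  x = 2: f_y(2, y) = 22*y + 50; no integer root y with |y| ≤ 4.
  x = 3: f_y(3, y) = 26*y + 72; no integer root y with |y| ≤ 4.
  x = 4: f_y(4, y) = 30*y + 98; no integer root y with |y| ≤ 4.
Only singular point on the grid: (-3, 0).
Classify: substitute x = -3 + u, y = 0 + v and expand: f = -2*u**3 + 2*u**2*v - u**2 + 2*u*v**2 + v**2.
No constant or linear terms (consistent with a singular point). Quadratic part: -u**2 + v**2. Cubic part: -2*u**3 + 2*u**2*v + 2*u*v**2.
The quadratic part v**2 - u**2 = (v − u)(v + u) splits into two distinct linear factors, so there are two distinct tangent lines y − 0 = ±(x − -3) — this is a node (ordinary double point).
Classification: node.


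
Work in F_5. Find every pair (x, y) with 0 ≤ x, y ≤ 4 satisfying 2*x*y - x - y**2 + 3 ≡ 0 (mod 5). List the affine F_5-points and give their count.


Affine F_5-points: {(2, 2), (3, 0), (3, 1), (4, 4)}; count = 4.

For each of the 25 pairs (x, y) ∈ F_5², evaluate f(x, y) mod 5. Record the zeros.
  x = 0: [0↦3, 1↦2, 2↦4, 3↦4, 4↦2]  zeros at y ∈ ∅
  x = 1: [0↦2, 1↦3, 2↦2, 3↦4, 4↦4]  zeros at y ∈ ∅
  x = 2: [0↦1, 1↦4, 2↦0, 3↦4, 4↦1]  zeros at y ∈ {2}
  x = 3: [0↦0, 1↦0, 2↦3, 3↦4, 4↦3]  zeros at y ∈ {0, 1}
  x = 4: [0↦4, 1↦1, 2↦1, 3↦4, 4↦0]  zeros at y ∈ {4}
Collecting zeros: affine points = {(2, 2), (3, 0), (3, 1), (4, 4)}.
Total count |C(F_5)_aff| = 4.


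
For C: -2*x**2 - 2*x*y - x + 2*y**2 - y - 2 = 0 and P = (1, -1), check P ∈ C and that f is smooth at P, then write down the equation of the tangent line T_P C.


Tangent line at P: -3*x - 7*y - 4 = 0.

Step 1: f(1, -1) = 0, so P lies on C.
Step 2: partial derivatives
  f_x(x, y) = -4*x - 2*y - 1, f_y(x, y) = -2*x + 4*y - 1.
  f_x(P) = -3, f_y(P) = -7 (gradient nonzero, so P is smooth).
Step 3: tangent line at P: -3·(x − 1) + -7·(y − -1) = 0.
Expanding: -3*x - 7*y - 4 = 0.


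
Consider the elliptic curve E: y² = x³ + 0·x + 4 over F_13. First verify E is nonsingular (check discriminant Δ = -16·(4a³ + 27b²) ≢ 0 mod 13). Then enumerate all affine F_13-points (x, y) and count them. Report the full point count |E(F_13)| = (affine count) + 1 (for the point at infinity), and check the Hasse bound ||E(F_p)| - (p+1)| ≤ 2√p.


Affine points = {(0, 2), (0, 11), (2, 5), (2, 8), (4, 4), (4, 9), (5, 5), (5, 8), (6, 5), (6, 8), (7, 3), (7, 10), (8, 3), (8, 10), (10, 4), (10, 9), (11, 3), (11, 10), (12, 4), (12, 9)}; affine count = 20; |E(F_13)| = 21.

Discriminant check: Δ ∝ 4a³ + 27b² = 4·0³ + 27·4² = 4·0 + 27·16 ≡ 3 (mod 13). Nonzero ⇒ E is nonsingular.
For each x ∈ F_13, compute rhs = x³ + 0·x + 4 mod 13, then count y ∈ F_13 with y² ≡ rhs.
  x = 0: rhs = 4, matching y values: 2, 11 (2 points).
  x = 1: rhs = 5, matching y values: none (0 points).
  x = 2: rhs = 12, matching y values: 5, 8 (2 points).
  x = 3: rhs = 5, matching y values: none (0 points).
  x = 4: rhs = 3, matching y values: 4, 9 (2 points).
  x = 5: rhs = 12, matching y values: 5, 8 (2 points).
  x = 6: rhs = 12, matching y values: 5, 8 (2 points).
  x = 7: rhs = 9, matching y values: 3, 10 (2 points).
  x = 8: rhs = 9, matching y values: 3, 10 (2 points).
  x = 9: rhs = 5, matching y values: none (0 points).
  x = 10: rhs = 3, matching y values: 4, 9 (2 points).
  x = 11: rhs = 9, matching y values: 3, 10 (2 points).
  x = 12: rhs = 3, matching y values: 4, 9 (2 points).
Total affine count: 20.
Full point count |E(F_13)| = 20 + 1 = 21.
Hasse bound: |21 − (13+1)| = |7| = 7 ≤ 2√13 ≈ 7.2111 ✓.


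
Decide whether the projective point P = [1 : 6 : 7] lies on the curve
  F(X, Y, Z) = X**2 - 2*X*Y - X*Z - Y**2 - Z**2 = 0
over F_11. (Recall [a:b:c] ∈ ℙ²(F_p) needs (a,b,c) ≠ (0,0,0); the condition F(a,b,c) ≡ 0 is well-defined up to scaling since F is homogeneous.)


F(1,6,7) ≡ 7 (mod 11); P is NOT on the curve.

Evaluate F(1, 6, 7) term-by-term (mod 11).
  X**2 ↦ 1·1·1·1 = 1
  -2*X*Y ↦ -2·1·6·1 = -12
  -X*Z ↦ -1·1·1·7 = -7
  -Y**2 ↦ -1·1·36·1 = -36
  -Z**2 ↦ -1·1·1·49 = -49
Sum: F(1, 6, 7) = (1) + (-12) + (-7) + (-36) + (-49) = -103.
Reducing mod 11: -103 ≡ 7 (mod 11).
Since F(a, b, c) ≡ 7 ≠ 0 (mod 11), P does NOT lie on the curve.


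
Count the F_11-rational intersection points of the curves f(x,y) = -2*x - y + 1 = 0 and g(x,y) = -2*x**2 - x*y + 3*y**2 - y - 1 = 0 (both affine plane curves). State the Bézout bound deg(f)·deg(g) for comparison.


Common zeros: ∅; count = 0; Bézout bound = 2.

deg(f) = 1, deg(g) = 2, so Bézout bound = 2.
Scan x ∈ F_11. For each x, list the y ∈ F_11 with f(x, y) ≡ 0 and those with g(x, y) ≡ 0 (mod 11); the common zeros in that column are the intersection.
  x = 0: f ≡ 0 at y ∈ {1}; g ≡ 0 at y ∈ ∅; common: ∅.
  x = 1: f ≡ 0 at y ∈ {10}; g ≡ 0 at y ∈ ∅; common: ∅.
  x = 2: f ≡ 0 at y ∈ {8}; g ≡ 0 at y ∈ ∅; common: ∅.
  x = 3: f ≡ 0 at y ∈ {6}; g ≡ 0 at y ∈ ∅; common: ∅.
  x = 4: f ≡ 0 at y ∈ {4}; g ≡ 0 at y ∈ {0, 9}; common: ∅.
  x = 5: f ≡ 0 at y ∈ {2}; g ≡ 0 at y ∈ ∅; common: ∅.
  x = 6: f ≡ 0 at y ∈ {0}; g ≡ 0 at y ∈ {1, 5}; common: ∅.
  x = 7: f ≡ 0 at y ∈ {9}; g ≡ 0 at y ∈ {0, 10}; common: ∅.
  x = 8: f ≡ 0 at y ∈ {7}; g ≡ 0 at y ∈ {5, 9}; common: ∅.
  x = 9: f ≡ 0 at y ∈ {5}; g ≡ 0 at y ∈ ∅; common: ∅.
  x = 10: f ≡ 0 at y ∈ {3}; g ≡ 0 at y ∈ {1, 10}; common: ∅.
Collecting: common zeros = ∅, so the count is 0.
Comparison with the Bézout bound: 0 ≤ 2 = deg(f)·deg(g), as expected for curves with no common component (the affine F_11-count falls short of the bound because intersections may lie at infinity, over extension fields, or carry multiplicity).


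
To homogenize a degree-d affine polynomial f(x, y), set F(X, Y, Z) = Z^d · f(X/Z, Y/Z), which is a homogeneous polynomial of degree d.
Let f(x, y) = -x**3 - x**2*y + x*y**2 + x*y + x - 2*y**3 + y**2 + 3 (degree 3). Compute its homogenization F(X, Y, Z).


F(X, Y, Z) = -X**3 - X**2*Y + X*Y**2 + X*Y*Z + X*Z**2 - 2*Y**3 + Y**2*Z + 3*Z**3

deg(f) = 3.
Substitute x = X/Z, y = Y/Z into f, then multiply by Z^3.
  monomial -1·x^3·y^0 ↦ -1·X^3·Y^0·Z^0.
  monomial -1·x^2·y^1 ↦ -1·X^2·Y^1·Z^0.
  monomial 1·x^1·y^2 ↦ 1·X^1·Y^2·Z^0.
  monomial 1·x^1·y^1 ↦ 1·X^1·Y^1·Z^1.
  monomial 1·x^1·y^0 ↦ 1·X^1·Y^0·Z^2.
  monomial -2·x^0·y^3 ↦ -2·X^0·Y^3·Z^0.
  monomial 1·x^0·y^2 ↦ 1·X^0·Y^2·Z^1.
  monomial 3·x^0·y^0 ↦ 3·X^0·Y^0·Z^3.
Collecting: F(X, Y, Z) = -X**3 - X**2*Y + X*Y**2 + X*Y*Z + X*Z**2 - 2*Y**3 + Y**2*Z + 3*Z**3.


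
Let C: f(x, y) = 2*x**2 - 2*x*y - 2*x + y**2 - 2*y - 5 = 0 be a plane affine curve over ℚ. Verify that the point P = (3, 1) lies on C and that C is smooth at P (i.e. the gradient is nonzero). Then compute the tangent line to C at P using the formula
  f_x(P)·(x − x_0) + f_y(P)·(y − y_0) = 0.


Tangent line at P: 8*x - 6*y - 18 = 0.

Step 1: f(3, 1) = 0, so P lies on C.
Step 2: partial derivatives
  f_x(x, y) = 4*x - 2*y - 2, f_y(x, y) = -2*x + 2*y - 2.
  f_x(P) = 8, f_y(P) = -6 (gradient nonzero, so P is smooth).
Step 3: tangent line at P: 8·(x − 3) + -6·(y − 1) = 0.
Expanding: 8*x - 6*y - 18 = 0.


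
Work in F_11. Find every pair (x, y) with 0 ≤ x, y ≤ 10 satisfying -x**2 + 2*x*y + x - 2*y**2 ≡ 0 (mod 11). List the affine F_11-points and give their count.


Affine F_11-points: {(0, 0), (1, 0), (1, 1), (2, 1), (4, 5), (4, 10), (6, 7), (6, 10), (7, 2), (7, 5), (9, 2), (9, 7)}; count = 12.

For each of the 121 pairs (x, y) ∈ F_11², evaluate f(x, y) mod 11. Record the zeros.
  x = 0: [0↦0, 1↦9, 2↦3, 3↦4, 4↦1, 5↦5, 6↦5, 7↦1, 8↦4, 9↦3, 10↦9]  zeros at y ∈ {0}
  x = 1: [0↦0, 1↦0, 2↦7, 3↦10, 4↦9, 5↦4, 6↦6, 7↦4, 8↦9, 9↦10, 10↦7]  zeros at y ∈ {0, 1}
  x = 2: [0↦9, 1↦0, 2↦9, 3↦3, 4↦4, 5↦1, 6↦5, 7↦5, 8↦1, 9↦4, 10↦3]  zeros at y ∈ {1}
  x = 3: [0↦5, 1↦9, 2↦9, 3↦5, 4↦8, 5↦7, 6↦2, 7↦4, 8↦2, 9↦7, 10↦8]  zeros at y ∈ ∅
  x = 4: [0↦10, 1↦5, 2↦7, 3↦5, 4↦10, 5↦0, 6↦8, 7↦1, 8↦1, 9↦8, 10↦0]  zeros at y ∈ {5, 10}
  x = 5: [0↦2, 1↦10, 2↦3, 3↦3, 4↦10, 5↦2, 6↦1, 7↦7, 8↦9, 9↦7, 10↦1]  zeros at y ∈ ∅
  x = 6: [0↦3, 1↦2, 2↦8, 3↦10, 4↦8, 5↦2, 6↦3, 7↦0, 8↦4, 9↦4, 10↦0]  zeros at y ∈ {7, 10}
  x = 7: [0↦2, 1↦3, 2↦0, 3↦4, 4↦4, 5↦0, 6↦3, 7↦2, 8↦8, 9↦10, 10↦8]  zeros at y ∈ {2, 5}
  x = 8: [0↦10, 1↦2, 2↦1, 3↦7, 4↦9, 5↦7, 6↦1, 7↦2, 8↦10, 9↦3, 10↦3]  zeros at y ∈ ∅
  x = 9: [0↦5, 1↦10, 2↦0, 3↦8, 4↦1, 5↦1, 6↦8, 7↦0, 8↦10, 9↦5, 10↦7]  zeros at y ∈ {2, 7}
  x = 10: [0↦9, 1↦5, 2↦8, 3↦7, 4↦2, 5↦4, 6↦2, 7↦7, 8↦8, 9↦5, 10↦9]  zeros at y ∈ ∅
Collecting zeros: affine points = {(0, 0), (1, 0), (1, 1), (2, 1), (4, 5), (4, 10), (6, 7), (6, 10), (7, 2), (7, 5), (9, 2), (9, 7)}.
Total count |C(F_11)_aff| = 12.


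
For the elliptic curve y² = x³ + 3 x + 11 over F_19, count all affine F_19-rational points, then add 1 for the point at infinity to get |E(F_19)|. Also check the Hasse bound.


Affine points = {(0, 7), (0, 12), (2, 5), (2, 14), (3, 3), (3, 16), (4, 7), (4, 12), (6, 6), (6, 13), (9, 8), (9, 11), (11, 8), (11, 11), (13, 9), (13, 10), (14, 2), (14, 17), (15, 7), (15, 12), (17, 4), (17, 15), (18, 8), (18, 11)}; affine count = 24; |E(F_19)| = 25.

Discriminant check: Δ ∝ 4a³ + 27b² = 4·3³ + 27·11² = 4·27 + 27·121 ≡ 12 (mod 19). Nonzero ⇒ E is nonsingular.
For each x ∈ F_19, compute rhs = x³ + 3·x + 11 mod 19, then count y ∈ F_19 with y² ≡ rhs.
  x = 0: rhs = 11, matching y values: 7, 12 (2 points).
  x = 1: rhs = 15, matching y values: none (0 points).
  x = 2: rhs = 6, matching y values: 5, 14 (2 points).
  x = 3: rhs = 9, matching y values: 3, 16 (2 points).
  x = 4: rhs = 11, matching y values: 7, 12 (2 points).
  x = 5: rhs = 18, matching y values: none (0 points).
  x = 6: rhs = 17, matching y values: 6, 13 (2 points).
  x = 7: rhs = 14, matching y values: none (0 points).
  x = 8: rhs = 15, matching y values: none (0 points).
  x = 9: rhs = 7, matching y values: 8, 11 (2 points).
  x = 10: rhs = 15, matching y values: none (0 points).
  x = 11: rhs = 7, matching y values: 8, 11 (2 points).
  x = 12: rhs = 8, matching y values: none (0 points).
  x = 13: rhs = 5, matching y values: 9, 10 (2 points).
  x = 14: rhs = 4, matching y values: 2, 17 (2 points).
  x = 15: rhs = 11, matching y values: 7, 12 (2 points).
  x = 16: rhs = 13, matching y values: none (0 points).
  x = 17: rhs = 16, matching y values: 4, 15 (2 points).
  x = 18: rhs = 7, matching y values: 8, 11 (2 points).
Total affine count: 24.
Full point count |E(F_19)| = 24 + 1 = 25.
Hasse bound: |25 − (19+1)| = |5| = 5 ≤ 2√19 ≈ 8.7178 ✓.


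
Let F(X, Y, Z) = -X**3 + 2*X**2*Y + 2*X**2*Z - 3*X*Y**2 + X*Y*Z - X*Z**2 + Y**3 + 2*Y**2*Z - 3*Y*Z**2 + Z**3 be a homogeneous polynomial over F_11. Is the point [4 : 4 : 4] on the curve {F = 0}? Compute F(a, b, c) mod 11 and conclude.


F(4,4,4) ≡ 9 (mod 11); P is NOT on the curve.

Evaluate F(4, 4, 4) term-by-term (mod 11).
  -X**3 ↦ -1·64·1·1 = -64
  2*X**2*Y ↦ 2·16·4·1 = 128
  2*X**2*Z ↦ 2·16·1·4 = 128
  -3*X*Y**2 ↦ -3·4·16·1 = -192
  X*Y*Z ↦ 1·4·4·4 = 64
  -X*Z**2 ↦ -1·4·1·16 = -64
  Y**3 ↦ 1·1·64·1 = 64
  2*Y**2*Z ↦ 2·1·16·4 = 128
  -3*Y*Z**2 ↦ -3·1·4·16 = -192
  Z**3 ↦ 1·1·1·64 = 64
Sum: F(4, 4, 4) = (-64) + (128) + (128) + (-192) + (64) + (-64) + (64) + (128) + (-192) + (64) = 64.
Reducing mod 11: 64 ≡ 9 (mod 11).
Since F(a, b, c) ≡ 9 ≠ 0 (mod 11), P does NOT lie on the curve.


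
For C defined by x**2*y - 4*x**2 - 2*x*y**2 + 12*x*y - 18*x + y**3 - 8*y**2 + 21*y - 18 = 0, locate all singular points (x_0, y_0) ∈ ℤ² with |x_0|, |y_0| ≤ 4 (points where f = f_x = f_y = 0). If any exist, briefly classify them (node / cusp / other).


Singular points: {(0, 3)}; classification: node.

Compute partial derivatives:
  f_x = 2*x*y - 8*x - 2*y**2 + 12*y - 18.
  f_y = x**2 - 4*x*y + 12*x + 3*y**2 - 16*y + 21.
Scan x_0 ∈ {−4, ..., 4}. For each x_0, f_y(x_0, y) is a polynomial in y; find its integer roots y ∈ {−4, ..., 4}, then test f_x and f at those candidates.
  x = -4: f_y(-4, y) = 3*y**2 - 11; no integer root y with |y| ≤ 4.
  x = -3: f_y(-3, y) = 3*y**2 - 4*y - 6; no integer root y with |y| ≤ 4.
  x = -2: f_y(-2, y) = 3*y**2 - 8*y + 1; no integer root y with |y| ≤ 4.
  x = -1: f_y(-1, y) = 3*y**2 - 12*y + 10; no integer root y with |y| ≤ 4.
  x = 0: f_y(0, y) = 3*y**2 - 16*y + 21; vanishes at y ∈ {3}. (0, 3): f_x = 0, f = 0 — SINGULAR.
  x = 1: f_y(1, y) = 3*y**2 - 20*y + 34; no integer root y with |y| ≤ 4.
  x = 2: f_y(2, y) = 3*y**2 - 24*y + 49; no integer root y with |y| ≤ 4.
  x = 3: f_y(3, y) = 3*y**2 - 28*y + 66; no integer root y with |y| ≤ 4.
  x = 4: f_y(4, y) = 3*y**2 - 32*y + 85; no integer root y with |y| ≤ 4.
Only singular point on the grid: (0, 3).
Classify: substitute x = 0 + u, y = 3 + v and expand: f = u**2*v - u**2 - 2*u*v**2 + v**3 + v**2.
No constant or linear terms (consistent with a singular point). Quadratic part: -u**2 + v**2. Cubic part: u**2*v - 2*u*v**2 + v**3.
The quadratic part v**2 - u**2 = (v − u)(v + u) splits into two distinct linear factors, so there are two distinct tangent lines y − 3 = ±(x − 0) — this is a node (ordinary double point).
Classification: node.


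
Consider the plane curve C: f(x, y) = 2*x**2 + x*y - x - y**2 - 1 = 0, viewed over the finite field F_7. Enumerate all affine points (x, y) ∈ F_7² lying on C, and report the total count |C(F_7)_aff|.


Affine F_7-points: {(1, 0), (1, 1), (3, 0), (3, 3), (6, 1), (6, 5)}; count = 6.

For each of the 49 pairs (x, y) ∈ F_7², evaluate f(x, y) mod 7. Record the zeros.
  x = 0: [0↦6, 1↦5, 2↦2, 3↦4, 4↦4, 5↦2, 6↦5]  zeros at y ∈ ∅
  x = 1: [0↦0, 1↦0, 2↦5, 3↦1, 4↦2, 5↦1, 6↦5]  zeros at y ∈ {0, 1}
  x = 2: [0↦5, 1↦6, 2↦5, 3↦2, 4↦4, 5↦4, 6↦2]  zeros at y ∈ ∅
  x = 3: [0↦0, 1↦2, 2↦2, 3↦0, 4↦3, 5↦4, 6↦3]  zeros at y ∈ {0, 3}
  x = 4: [0↦6, 1↦2, 2↦3, 3↦2, 4↦6, 5↦1, 6↦1]  zeros at y ∈ ∅
  x = 5: [0↦2, 1↦6, 2↦1, 3↦1, 4↦6, 5↦2, 6↦3]  zeros at y ∈ ∅
  x = 6: [0↦2, 1↦0, 2↦3, 3↦4, 4↦3, 5↦0, 6↦2]  zeros at y ∈ {1, 5}
Collecting zeros: affine points = {(1, 0), (1, 1), (3, 0), (3, 3), (6, 1), (6, 5)}.
Total count |C(F_7)_aff| = 6.


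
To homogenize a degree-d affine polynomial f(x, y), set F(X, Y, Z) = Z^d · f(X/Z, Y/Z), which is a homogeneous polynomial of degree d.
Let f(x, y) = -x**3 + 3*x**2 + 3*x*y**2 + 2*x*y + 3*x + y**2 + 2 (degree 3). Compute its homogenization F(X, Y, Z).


F(X, Y, Z) = -X**3 + 3*X**2*Z + 3*X*Y**2 + 2*X*Y*Z + 3*X*Z**2 + Y**2*Z + 2*Z**3

deg(f) = 3.
Substitute x = X/Z, y = Y/Z into f, then multiply by Z^3.
  monomial -1·x^3·y^0 ↦ -1·X^3·Y^0·Z^0.
  monomial 3·x^2·y^0 ↦ 3·X^2·Y^0·Z^1.
  monomial 3·x^1·y^2 ↦ 3·X^1·Y^2·Z^0.
  monomial 2·x^1·y^1 ↦ 2·X^1·Y^1·Z^1.
  monomial 3·x^1·y^0 ↦ 3·X^1·Y^0·Z^2.
  monomial 1·x^0·y^2 ↦ 1·X^0·Y^2·Z^1.
  monomial 2·x^0·y^0 ↦ 2·X^0·Y^0·Z^3.
Collecting: F(X, Y, Z) = -X**3 + 3*X**2*Z + 3*X*Y**2 + 2*X*Y*Z + 3*X*Z**2 + Y**2*Z + 2*Z**3.


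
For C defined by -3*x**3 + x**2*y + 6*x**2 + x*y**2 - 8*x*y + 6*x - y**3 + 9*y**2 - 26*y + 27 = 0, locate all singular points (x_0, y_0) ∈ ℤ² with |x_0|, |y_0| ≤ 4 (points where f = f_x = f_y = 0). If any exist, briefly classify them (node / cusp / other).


Singular points: {(1, 3)}; classification: cusp.

Compute partial derivatives:
  f_x = -9*x**2 + 2*x*y + 12*x + y**2 - 8*y + 6.
  f_y = x**2 + 2*x*y - 8*x - 3*y**2 + 18*y - 26.
Scan x_0 ∈ {−4, ..., 4}. For each x_0, f_y(x_0, y) is a polynomial in y; find its integer roots y ∈ {−4, ..., 4}, then test f_x and f at those candidates.
  x = -4: f_y(-4, y) = -3*y**2 + 10*y + 22; no integer root y with |y| ≤ 4.
  x = -3: f_y(-3, y) = -3*y**2 + 12*y + 7; no integer root y with |y| ≤ 4.
  x = -2: f_y(-2, y) = -3*y**2 + 14*y - 6; no integer root y with |y| ≤ 4.
  x = -1: f_y(-1, y) = -3*y**2 + 16*y - 17; no integer root y with |y| ≤ 4.
  x = 0: f_y(0, y) = -3*y**2 + 18*y - 26; no integer root y with |y| ≤ 4.
  x = 1: f_y(1, y) = -3*y**2 + 20*y - 33; vanishes at y ∈ {3}. (1, 3): f_x = 0, f = 0 — SINGULAR.
  x = 2: f_y(2, y) = -3*y**2 + 22*y - 38; no integer root y with |y| ≤ 4.
  x = 3: f_y(3, y) = -3*y**2 + 24*y - 41; no integer root y with |y| ≤ 4.
  x = 4: f_y(4, y) = -3*y**2 + 26*y - 42; no integer root y with |y| ≤ 4.
Only singular point on the grid: (1, 3).
Classify: substitute x = 1 + u, y = 3 + v and expand: f = -3*u**3 + u**2*v + u*v**2 - v**3 + v**2.
No constant or linear terms (consistent with a singular point). Quadratic part: v**2. Cubic part: -3*u**3 + u**2*v + u*v**2 - v**3.
The quadratic part v**2 is a perfect square, so there is a single (double) tangent line v = 0, i.e. y = 3. Restricting the cubic part to that line (v = 0) leaves -3*u**3 ≠ 0, so f is not divisible by v and the branch is v² ≈ 3*u**3 to lowest order — this is a cusp.
Classification: cusp.


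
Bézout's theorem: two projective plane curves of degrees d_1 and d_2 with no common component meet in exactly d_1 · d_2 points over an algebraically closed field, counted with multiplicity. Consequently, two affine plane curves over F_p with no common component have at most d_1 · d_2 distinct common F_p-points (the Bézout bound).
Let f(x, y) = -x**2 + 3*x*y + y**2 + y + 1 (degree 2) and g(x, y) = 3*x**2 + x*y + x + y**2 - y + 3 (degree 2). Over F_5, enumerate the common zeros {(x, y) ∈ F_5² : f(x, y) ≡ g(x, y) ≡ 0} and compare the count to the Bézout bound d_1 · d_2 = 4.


Common zeros: {(4, 0), (4, 2)}; count = 2; Bézout bound = 4.

deg(f) = 2, deg(g) = 2, so Bézout bound = 4.
Scan x ∈ F_5. For each x, list the y ∈ F_5 with f(x, y) ≡ 0 and those with g(x, y) ≡ 0 (mod 5); the common zeros in that column are the intersection.
  x = 0: f ≡ 0 at y ∈ ∅; g ≡ 0 at y ∈ {2, 4}; common: ∅.
  x = 1: f ≡ 0 at y ∈ {0, 1}; g ≡ 0 at y ∈ ∅; common: ∅.
  x = 2: f ≡ 0 at y ∈ {1, 2}; g ≡ 0 at y ∈ ∅; common: ∅.
  x = 3: f ≡ 0 at y ∈ ∅; g ≡ 0 at y ∈ ∅; common: ∅.
  x = 4: f ≡ 0 at y ∈ {0, 2}; g ≡ 0 at y ∈ {0, 2}; common: {0, 2}.
Collecting: common zeros = {(4, 0), (4, 2)}, so the count is 2.
Comparison with the Bézout bound: 2 ≤ 4 = deg(f)·deg(g), as expected for curves with no common component (the affine F_5-count falls short of the bound because intersections may lie at infinity, over extension fields, or carry multiplicity).


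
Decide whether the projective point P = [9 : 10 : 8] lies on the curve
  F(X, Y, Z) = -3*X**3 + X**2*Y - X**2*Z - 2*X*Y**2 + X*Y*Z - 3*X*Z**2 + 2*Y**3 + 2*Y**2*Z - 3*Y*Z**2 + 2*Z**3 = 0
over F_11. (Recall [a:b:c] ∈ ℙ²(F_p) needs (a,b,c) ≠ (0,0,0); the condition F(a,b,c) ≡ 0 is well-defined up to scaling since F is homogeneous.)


F(9,10,8) ≡ 5 (mod 11); P is NOT on the curve.

Evaluate F(9, 10, 8) term-by-term (mod 11).
  -3*X**3 ↦ -3·729·1·1 = -2187
  X**2*Y ↦ 1·81·10·1 = 810
  -X**2*Z ↦ -1·81·1·8 = -648
  -2*X*Y**2 ↦ -2·9·100·1 = -1800
  X*Y*Z ↦ 1·9·10·8 = 720
  -3*X*Z**2 ↦ -3·9·1·64 = -1728
  2*Y**3 ↦ 2·1·1000·1 = 2000
  2*Y**2*Z ↦ 2·1·100·8 = 1600
  -3*Y*Z**2 ↦ -3·1·10·64 = -1920
  2*Z**3 ↦ 2·1·1·512 = 1024
Sum: F(9, 10, 8) = (-2187) + (810) + (-648) + (-1800) + (720) + (-1728) + (2000) + (1600) + (-1920) + (1024) = -2129.
Reducing mod 11: -2129 ≡ 5 (mod 11).
Since F(a, b, c) ≡ 5 ≠ 0 (mod 11), P does NOT lie on the curve.


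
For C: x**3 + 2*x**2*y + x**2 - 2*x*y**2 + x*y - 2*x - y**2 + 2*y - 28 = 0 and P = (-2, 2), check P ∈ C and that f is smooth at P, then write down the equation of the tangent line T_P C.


Tangent line at P: -16*x + 20*y - 72 = 0.

Step 1: f(-2, 2) = 0, so P lies on C.
Step 2: partial derivatives
  f_x(x, y) = 3*x**2 + 4*x*y + 2*x - 2*y**2 + y - 2, f_y(x, y) = 2*x**2 - 4*x*y + x - 2*y + 2.
  f_x(P) = -16, f_y(P) = 20 (gradient nonzero, so P is smooth).
Step 3: tangent line at P: -16·(x − -2) + 20·(y − 2) = 0.
Expanding: -16*x + 20*y - 72 = 0.


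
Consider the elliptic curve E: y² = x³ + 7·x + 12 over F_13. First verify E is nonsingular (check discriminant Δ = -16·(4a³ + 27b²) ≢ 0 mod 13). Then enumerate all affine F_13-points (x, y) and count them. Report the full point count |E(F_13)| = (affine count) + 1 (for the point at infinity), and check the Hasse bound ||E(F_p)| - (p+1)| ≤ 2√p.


Affine points = {(0, 5), (0, 8), (4, 0), (5, 4), (5, 9), (6, 6), (6, 7), (7, 1), (7, 12), (10, 4), (10, 9), (11, 4), (11, 9), (12, 2), (12, 11)}; affine count = 15; |E(F_13)| = 16.

Discriminant check: Δ ∝ 4a³ + 27b² = 4·7³ + 27·12² = 4·343 + 27·144 ≡ 8 (mod 13). Nonzero ⇒ E is nonsingular.
For each x ∈ F_13, compute rhs = x³ + 7·x + 12 mod 13, then count y ∈ F_13 with y² ≡ rhs.
  x = 0: rhs = 12, matching y values: 5, 8 (2 points).
  x = 1: rhs = 7, matching y values: none (0 points).
  x = 2: rhs = 8, matching y values: none (0 points).
  x = 3: rhs = 8, matching y values: none (0 points).
  x = 4: rhs = 0, matching y values: 0 (1 points).
  x = 5: rhs = 3, matching y values: 4, 9 (2 points).
  x = 6: rhs = 10, matching y values: 6, 7 (2 points).
  x = 7: rhs = 1, matching y values: 1, 12 (2 points).
  x = 8: rhs = 8, matching y values: none (0 points).
  x = 9: rhs = 11, matching y values: none (0 points).
  x = 10: rhs = 3, matching y values: 4, 9 (2 points).
  x = 11: rhs = 3, matching y values: 4, 9 (2 points).
  x = 12: rhs = 4, matching y values: 2, 11 (2 points).
Total affine count: 15.
Full point count |E(F_13)| = 15 + 1 = 16.
Hasse bound: |16 − (13+1)| = |2| = 2 ≤ 2√13 ≈ 7.2111 ✓.


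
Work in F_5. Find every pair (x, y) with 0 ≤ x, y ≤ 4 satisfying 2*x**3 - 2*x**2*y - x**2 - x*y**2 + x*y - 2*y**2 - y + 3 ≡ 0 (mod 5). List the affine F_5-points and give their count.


Affine F_5-points: {(0, 1), (2, 0), (2, 2), (3, 3), (4, 0), (4, 1)}; count = 6.

For each of the 25 pairs (x, y) ∈ F_5², evaluate f(x, y) mod 5. Record the zeros.
  x = 0: [0↦3, 1↦0, 2↦3, 3↦2, 4↦2]  zeros at y ∈ {1}
  x = 1: [0↦4, 1↦4, 2↦3, 3↦1, 4↦3]  zeros at y ∈ ∅
  x = 2: [0↦0, 1↦4, 2↦0, 3↦3, 4↦3]  zeros at y ∈ {0, 2}
  x = 3: [0↦3, 1↦2, 2↦1, 3↦0, 4↦4]  zeros at y ∈ {3}
  x = 4: [0↦0, 1↦0, 2↦3, 3↦4, 4↦3]  zeros at y ∈ {0, 1}
Collecting zeros: affine points = {(0, 1), (2, 0), (2, 2), (3, 3), (4, 0), (4, 1)}.
Total count |C(F_5)_aff| = 6.


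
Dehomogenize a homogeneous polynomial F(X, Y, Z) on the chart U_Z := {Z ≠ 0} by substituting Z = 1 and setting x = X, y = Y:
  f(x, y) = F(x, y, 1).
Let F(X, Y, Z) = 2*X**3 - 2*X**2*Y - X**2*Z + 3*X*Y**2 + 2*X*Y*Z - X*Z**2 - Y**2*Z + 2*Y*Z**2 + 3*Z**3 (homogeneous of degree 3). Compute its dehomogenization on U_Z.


f(x, y) = 2*x**3 - 2*x**2*y - x**2 + 3*x*y**2 + 2*x*y - x - y**2 + 2*y + 3

On U_Z we set Z = 1. Each monomial c·X^i·Y^j·Z^k in F becomes c·x^i·y^j·1^k = c·x^i·y^j.
Substituting Z = 1: F(X, Y, 1) = 2*x**3 - 2*x**2*y - x**2 + 3*x*y**2 + 2*x*y - x - y**2 + 2*y + 3.
Note: deg(f) ≤ deg(F) = 3; strict inequality happens when F is divisible by Z (lost terms).


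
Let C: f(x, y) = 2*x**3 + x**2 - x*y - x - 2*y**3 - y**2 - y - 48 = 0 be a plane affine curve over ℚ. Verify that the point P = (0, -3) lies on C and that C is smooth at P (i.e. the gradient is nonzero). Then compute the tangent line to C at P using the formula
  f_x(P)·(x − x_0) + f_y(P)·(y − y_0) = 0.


Tangent line at P: 2*x - 49*y - 147 = 0.

Step 1: f(0, -3) = 0, so P lies on C.
Step 2: partial derivatives
  f_x(x, y) = 6*x**2 + 2*x - y - 1, f_y(x, y) = -x - 6*y**2 - 2*y - 1.
  f_x(P) = 2, f_y(P) = -49 (gradient nonzero, so P is smooth).
Step 3: tangent line at P: 2·(x − 0) + -49·(y − -3) = 0.
Expanding: 2*x - 49*y - 147 = 0.


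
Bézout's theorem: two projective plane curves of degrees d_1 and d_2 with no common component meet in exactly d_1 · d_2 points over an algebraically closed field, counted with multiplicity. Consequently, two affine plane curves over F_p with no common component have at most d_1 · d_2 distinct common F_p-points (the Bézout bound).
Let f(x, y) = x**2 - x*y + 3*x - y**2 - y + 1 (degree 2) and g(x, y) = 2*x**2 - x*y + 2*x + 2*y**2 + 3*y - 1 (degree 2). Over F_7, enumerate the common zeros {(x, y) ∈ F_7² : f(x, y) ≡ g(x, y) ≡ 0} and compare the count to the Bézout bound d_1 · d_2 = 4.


Common zeros: {(2, 1), (4, 5)}; count = 2; Bézout bound = 4.

deg(f) = 2, deg(g) = 2, so Bézout bound = 4.
Scan x ∈ F_7. For each x, list the y ∈ F_7 with f(x, y) ≡ 0 and those with g(x, y) ≡ 0 (mod 7); the common zeros in that column are the intersection.
  x = 0: f ≡ 0 at y ∈ ∅; g ≡ 0 at y ∈ ∅; common: ∅.
  x = 1: f ≡ 0 at y ∈ ∅; g ≡ 0 at y ∈ {1, 5}; common: ∅.
  x = 2: f ≡ 0 at y ∈ {1, 3}; g ≡ 0 at y ∈ {1, 2}; common: {1}.
  x = 3: f ≡ 0 at y ∈ {1, 2}; g ≡ 0 at y ∈ ∅; common: ∅.
  x = 4: f ≡ 0 at y ∈ {4, 5}; g ≡ 0 at y ∈ {5, 6}; common: {5}.
  x = 5: f ≡ 0 at y ∈ {3, 5}; g ≡ 0 at y ∈ {2, 6}; common: ∅.
  x = 6: f ≡ 0 at y ∈ ∅; g ≡ 0 at y ∈ ∅; common: ∅.
Collecting: common zeros = {(2, 1), (4, 5)}, so the count is 2.
Comparison with the Bézout bound: 2 ≤ 4 = deg(f)·deg(g), as expected for curves with no common component (the affine F_7-count falls short of the bound because intersections may lie at infinity, over extension fields, or carry multiplicity).


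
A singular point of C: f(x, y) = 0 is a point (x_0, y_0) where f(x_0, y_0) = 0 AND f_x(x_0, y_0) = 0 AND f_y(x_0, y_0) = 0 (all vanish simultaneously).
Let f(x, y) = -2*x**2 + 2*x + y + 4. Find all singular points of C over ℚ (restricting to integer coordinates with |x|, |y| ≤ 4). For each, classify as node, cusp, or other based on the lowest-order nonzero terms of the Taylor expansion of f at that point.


No singular points in the scanned grid; C is smooth there.

Compute partial derivatives:
  f_x = 2 - 4*x.
  f_y = 1.
f_y = 1 is a nonzero constant, so f_y never vanishes: no point (x, y) can satisfy f = f_x = f_y = 0. In particular no (x, y) ∈ {−4, ..., 4}² is singular; the curve is smooth.


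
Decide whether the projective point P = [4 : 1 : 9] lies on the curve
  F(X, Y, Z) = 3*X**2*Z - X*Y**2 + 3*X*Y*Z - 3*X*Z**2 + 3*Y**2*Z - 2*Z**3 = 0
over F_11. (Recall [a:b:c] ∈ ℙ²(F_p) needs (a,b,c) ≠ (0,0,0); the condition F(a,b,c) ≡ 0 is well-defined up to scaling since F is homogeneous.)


F(4,1,9) ≡ 3 (mod 11); P is NOT on the curve.

Evaluate F(4, 1, 9) term-by-term (mod 11).
  3*X**2*Z ↦ 3·16·1·9 = 432
  -X*Y**2 ↦ -1·4·1·1 = -4
  3*X*Y*Z ↦ 3·4·1·9 = 108
  -3*X*Z**2 ↦ -3·4·1·81 = -972
  3*Y**2*Z ↦ 3·1·1·9 = 27
  -2*Z**3 ↦ -2·1·1·729 = -1458
Sum: F(4, 1, 9) = (432) + (-4) + (108) + (-972) + (27) + (-1458) = -1867.
Reducing mod 11: -1867 ≡ 3 (mod 11).
Since F(a, b, c) ≡ 3 ≠ 0 (mod 11), P does NOT lie on the curve.


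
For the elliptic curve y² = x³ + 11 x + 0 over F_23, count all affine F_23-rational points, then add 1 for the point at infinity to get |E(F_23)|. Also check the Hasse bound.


Affine points = {(0, 0), (1, 9), (1, 14), (4, 4), (4, 19), (6, 11), (6, 12), (7, 11), (7, 12), (8, 5), (8, 18), (9, 0), (10, 11), (10, 12), (11, 7), (11, 16), (14, 0), (18, 2), (18, 21), (20, 3), (20, 20), (21, 4), (21, 19)}; affine count = 23; |E(F_23)| = 24.

Discriminant check: Δ ∝ 4a³ + 27b² = 4·11³ + 27·0² = 4·1331 + 27·0 ≡ 11 (mod 23). Nonzero ⇒ E is nonsingular.
For each x ∈ F_23, compute rhs = x³ + 11·x + 0 mod 23, then count y ∈ F_23 with y² ≡ rhs.
  x = 0: rhs = 0, matching y values: 0 (1 points).
  x = 1: rhs = 12, matching y values: 9, 14 (2 points).
  x = 2: rhs = 7, matching y values: none (0 points).
  x = 3: rhs = 14, matching y values: none (0 points).
  x = 4: rhs = 16, matching y values: 4, 19 (2 points).
  x = 5: rhs = 19, matching y values: none (0 points).
  x = 6: rhs = 6, matching y values: 11, 12 (2 points).
  x = 7: rhs = 6, matching y values: 11, 12 (2 points).
  x = 8: rhs = 2, matching y values: 5, 18 (2 points).
  x = 9: rhs = 0, matching y values: 0 (1 points).
  x = 10: rhs = 6, matching y values: 11, 12 (2 points).
  x = 11: rhs = 3, matching y values: 7, 16 (2 points).
  x = 12: rhs = 20, matching y values: none (0 points).
  x = 13: rhs = 17, matching y values: none (0 points).
  x = 14: rhs = 0, matching y values: 0 (1 points).
  x = 15: rhs = 21, matching y values: none (0 points).
  x = 16: rhs = 17, matching y values: none (0 points).
  x = 17: rhs = 17, matching y values: none (0 points).
  x = 18: rhs = 4, matching y values: 2, 21 (2 points).
  x = 19: rhs = 7, matching y values: none (0 points).
  x = 20: rhs = 9, matching y values: 3, 20 (2 points).
  x = 21: rhs = 16, matching y values: 4, 19 (2 points).
  x = 22: rhs = 11, matching y values: none (0 points).
Total affine count: 23.
Full point count |E(F_23)| = 23 + 1 = 24.
Hasse bound: |24 − (23+1)| = |0| = 0 ≤ 2√23 ≈ 9.5917 ✓.
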